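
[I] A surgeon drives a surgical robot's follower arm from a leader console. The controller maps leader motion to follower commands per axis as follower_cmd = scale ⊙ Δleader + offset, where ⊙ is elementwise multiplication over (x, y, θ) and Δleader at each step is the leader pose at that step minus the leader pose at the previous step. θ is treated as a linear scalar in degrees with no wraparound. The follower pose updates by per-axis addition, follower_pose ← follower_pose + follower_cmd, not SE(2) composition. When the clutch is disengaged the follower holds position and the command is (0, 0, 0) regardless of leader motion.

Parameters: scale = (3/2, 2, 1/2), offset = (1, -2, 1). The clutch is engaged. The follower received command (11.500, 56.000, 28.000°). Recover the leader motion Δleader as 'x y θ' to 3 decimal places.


axis x: (11.500 − 1) / (3/2) = 7.000
axis y: (56.000 − -2) / (2) = 29.000
axis θ: (28.000 − 1) / (1/2) = 54.000

7.000 29.000 54.000


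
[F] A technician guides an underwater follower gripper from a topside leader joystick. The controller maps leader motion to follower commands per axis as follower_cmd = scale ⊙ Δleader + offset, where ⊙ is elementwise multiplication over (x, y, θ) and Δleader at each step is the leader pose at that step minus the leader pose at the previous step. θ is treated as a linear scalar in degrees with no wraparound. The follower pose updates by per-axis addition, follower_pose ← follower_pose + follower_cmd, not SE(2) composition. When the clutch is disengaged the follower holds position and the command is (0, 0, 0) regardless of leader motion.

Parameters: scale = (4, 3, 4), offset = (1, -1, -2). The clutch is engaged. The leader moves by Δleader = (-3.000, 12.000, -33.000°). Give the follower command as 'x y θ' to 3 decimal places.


axis x: 4·-3.000 + 1 = -11.000
axis y: 3·12.000 + -1 = 35.000
axis θ: 4·-33.000 + -2 = -134.000

-11.000 35.000 -134.000


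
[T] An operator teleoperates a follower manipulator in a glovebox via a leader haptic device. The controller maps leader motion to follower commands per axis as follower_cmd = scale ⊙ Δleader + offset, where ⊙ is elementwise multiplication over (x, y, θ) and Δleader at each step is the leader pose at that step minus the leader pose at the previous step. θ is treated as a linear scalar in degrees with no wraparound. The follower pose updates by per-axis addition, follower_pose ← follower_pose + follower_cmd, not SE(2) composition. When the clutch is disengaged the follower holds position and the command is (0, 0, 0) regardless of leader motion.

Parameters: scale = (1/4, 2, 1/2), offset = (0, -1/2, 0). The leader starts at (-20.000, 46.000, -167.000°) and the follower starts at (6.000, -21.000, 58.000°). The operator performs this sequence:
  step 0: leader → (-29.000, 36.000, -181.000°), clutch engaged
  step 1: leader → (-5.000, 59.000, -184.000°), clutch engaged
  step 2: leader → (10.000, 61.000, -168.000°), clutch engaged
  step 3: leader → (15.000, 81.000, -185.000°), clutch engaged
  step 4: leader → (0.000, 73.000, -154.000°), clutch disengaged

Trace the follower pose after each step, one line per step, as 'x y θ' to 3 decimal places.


step 0: Δleader=(-9.000, -10.000, -14.000°), engaged; cmd=(-2.250, -20.500, -7.000°) → follower=(3.750, -41.500, 51.000°)
step 1: Δleader=(24.000, 23.000, -3.000°), engaged; cmd=(6.000, 45.500, -1.500°) → follower=(9.750, 4.000, 49.500°)
step 2: Δleader=(15.000, 2.000, 16.000°), engaged; cmd=(3.750, 3.500, 8.000°) → follower=(13.500, 7.500, 57.500°)
step 3: Δleader=(5.000, 20.000, -17.000°), engaged; cmd=(1.250, 39.500, -8.500°) → follower=(14.750, 47.000, 49.000°)
step 4: Δleader=(-15.000, -8.000, 31.000°), disengaged; cmd=(0,0,0) → follower holds at (14.750, 47.000, 49.000°)

3.750 -41.500 51.000
9.750 4.000 49.500
13.500 7.500 57.500
14.750 47.000 49.000
14.750 47.000 49.000


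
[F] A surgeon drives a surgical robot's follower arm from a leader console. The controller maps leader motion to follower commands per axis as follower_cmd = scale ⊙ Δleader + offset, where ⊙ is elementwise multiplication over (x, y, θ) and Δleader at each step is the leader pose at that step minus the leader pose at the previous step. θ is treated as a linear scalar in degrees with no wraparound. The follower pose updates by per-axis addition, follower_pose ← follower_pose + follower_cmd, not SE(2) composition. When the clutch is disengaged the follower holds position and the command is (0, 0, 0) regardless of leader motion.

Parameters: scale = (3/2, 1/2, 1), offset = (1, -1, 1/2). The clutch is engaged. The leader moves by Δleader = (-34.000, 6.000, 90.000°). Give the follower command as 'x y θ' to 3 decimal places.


axis x: 3/2·-34.000 + 1 = -50.000
axis y: 1/2·6.000 + -1 = 2.000
axis θ: 1·90.000 + 1/2 = 90.500

-50.000 2.000 90.500


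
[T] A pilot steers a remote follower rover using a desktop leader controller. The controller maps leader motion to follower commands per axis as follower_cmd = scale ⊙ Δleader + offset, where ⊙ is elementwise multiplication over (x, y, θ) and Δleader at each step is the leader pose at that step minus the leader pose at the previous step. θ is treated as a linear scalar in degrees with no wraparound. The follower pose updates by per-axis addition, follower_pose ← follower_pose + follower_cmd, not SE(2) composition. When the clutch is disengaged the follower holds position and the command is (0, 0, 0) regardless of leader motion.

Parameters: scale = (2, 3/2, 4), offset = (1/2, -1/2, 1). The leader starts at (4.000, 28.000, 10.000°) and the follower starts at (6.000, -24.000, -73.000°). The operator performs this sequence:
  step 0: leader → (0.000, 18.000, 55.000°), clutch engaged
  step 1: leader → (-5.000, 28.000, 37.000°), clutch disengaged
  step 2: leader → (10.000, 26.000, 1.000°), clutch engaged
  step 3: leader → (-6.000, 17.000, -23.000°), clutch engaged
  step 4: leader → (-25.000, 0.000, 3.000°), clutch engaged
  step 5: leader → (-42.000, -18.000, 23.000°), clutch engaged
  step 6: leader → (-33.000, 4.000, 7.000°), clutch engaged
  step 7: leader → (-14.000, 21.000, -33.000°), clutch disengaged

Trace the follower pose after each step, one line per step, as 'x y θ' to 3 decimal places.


step 0: Δleader=(-4.000, -10.000, 45.000°), engaged; cmd=(-7.500, -15.500, 181.000°) → follower=(-1.500, -39.500, 108.000°)
step 1: Δleader=(-5.000, 10.000, -18.000°), disengaged; cmd=(0,0,0) → follower holds at (-1.500, -39.500, 108.000°)
step 2: Δleader=(15.000, -2.000, -36.000°), engaged; cmd=(30.500, -3.500, -143.000°) → follower=(29.000, -43.000, -35.000°)
step 3: Δleader=(-16.000, -9.000, -24.000°), engaged; cmd=(-31.500, -14.000, -95.000°) → follower=(-2.500, -57.000, -130.000°)
step 4: Δleader=(-19.000, -17.000, 26.000°), engaged; cmd=(-37.500, -26.000, 105.000°) → follower=(-40.000, -83.000, -25.000°)
step 5: Δleader=(-17.000, -18.000, 20.000°), engaged; cmd=(-33.500, -27.500, 81.000°) → follower=(-73.500, -110.500, 56.000°)
step 6: Δleader=(9.000, 22.000, -16.000°), engaged; cmd=(18.500, 32.500, -63.000°) → follower=(-55.000, -78.000, -7.000°)
step 7: Δleader=(19.000, 17.000, -40.000°), disengaged; cmd=(0,0,0) → follower holds at (-55.000, -78.000, -7.000°)

-1.500 -39.500 108.000
-1.500 -39.500 108.000
29.000 -43.000 -35.000
-2.500 -57.000 -130.000
-40.000 -83.000 -25.000
-73.500 -110.500 56.000
-55.000 -78.000 -7.000
-55.000 -78.000 -7.000


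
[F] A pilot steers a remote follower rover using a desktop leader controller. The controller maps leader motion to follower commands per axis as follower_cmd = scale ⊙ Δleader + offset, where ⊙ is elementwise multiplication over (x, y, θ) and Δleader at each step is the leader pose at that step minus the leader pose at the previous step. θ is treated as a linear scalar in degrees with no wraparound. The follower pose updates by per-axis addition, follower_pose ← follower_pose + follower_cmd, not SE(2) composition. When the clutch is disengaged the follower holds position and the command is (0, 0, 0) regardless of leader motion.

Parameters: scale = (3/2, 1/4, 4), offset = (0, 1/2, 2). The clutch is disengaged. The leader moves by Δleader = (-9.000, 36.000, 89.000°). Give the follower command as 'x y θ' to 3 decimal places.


0.000 0.000 0.000

clutch disengaged → follower holds; cmd = (0, 0, 0)


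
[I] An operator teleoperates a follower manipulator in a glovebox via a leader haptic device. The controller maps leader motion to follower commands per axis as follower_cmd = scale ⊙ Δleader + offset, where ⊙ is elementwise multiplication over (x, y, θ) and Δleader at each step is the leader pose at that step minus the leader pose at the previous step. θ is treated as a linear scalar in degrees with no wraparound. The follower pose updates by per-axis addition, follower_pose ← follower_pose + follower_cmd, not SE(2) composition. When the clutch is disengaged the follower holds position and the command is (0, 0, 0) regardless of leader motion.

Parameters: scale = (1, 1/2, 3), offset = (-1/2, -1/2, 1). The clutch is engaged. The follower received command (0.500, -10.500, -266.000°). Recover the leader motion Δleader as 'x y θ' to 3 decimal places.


1.000 -20.000 -89.000

axis x: (0.500 − -1/2) / (1) = 1.000
axis y: (-10.500 − -1/2) / (1/2) = -20.000
axis θ: (-266.000 − 1) / (3) = -89.000


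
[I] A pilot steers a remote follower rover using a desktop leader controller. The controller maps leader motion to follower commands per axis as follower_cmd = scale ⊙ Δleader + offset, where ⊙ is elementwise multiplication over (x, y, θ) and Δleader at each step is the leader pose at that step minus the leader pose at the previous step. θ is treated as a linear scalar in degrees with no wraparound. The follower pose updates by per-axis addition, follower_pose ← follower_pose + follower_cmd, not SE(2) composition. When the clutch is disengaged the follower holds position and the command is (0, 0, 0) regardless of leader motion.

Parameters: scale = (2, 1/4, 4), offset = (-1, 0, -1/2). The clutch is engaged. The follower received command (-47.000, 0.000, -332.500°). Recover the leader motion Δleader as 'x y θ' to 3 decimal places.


axis x: (-47.000 − -1) / (2) = -23.000
axis y: (0.000 − 0) / (1/4) = 0.000
axis θ: (-332.500 − -1/2) / (4) = -83.000

-23.000 0.000 -83.000


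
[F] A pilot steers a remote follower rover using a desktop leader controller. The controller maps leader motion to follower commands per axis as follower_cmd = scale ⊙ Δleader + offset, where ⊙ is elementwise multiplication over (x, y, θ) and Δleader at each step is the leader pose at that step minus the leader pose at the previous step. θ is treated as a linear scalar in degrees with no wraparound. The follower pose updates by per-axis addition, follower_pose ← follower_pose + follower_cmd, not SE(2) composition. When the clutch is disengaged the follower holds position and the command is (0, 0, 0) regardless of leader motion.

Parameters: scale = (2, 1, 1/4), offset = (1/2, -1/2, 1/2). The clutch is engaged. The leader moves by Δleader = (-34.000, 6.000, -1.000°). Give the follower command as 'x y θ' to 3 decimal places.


axis x: 2·-34.000 + 1/2 = -67.500
axis y: 1·6.000 + -1/2 = 5.500
axis θ: 1/4·-1.000 + 1/2 = 0.250

-67.500 5.500 0.250


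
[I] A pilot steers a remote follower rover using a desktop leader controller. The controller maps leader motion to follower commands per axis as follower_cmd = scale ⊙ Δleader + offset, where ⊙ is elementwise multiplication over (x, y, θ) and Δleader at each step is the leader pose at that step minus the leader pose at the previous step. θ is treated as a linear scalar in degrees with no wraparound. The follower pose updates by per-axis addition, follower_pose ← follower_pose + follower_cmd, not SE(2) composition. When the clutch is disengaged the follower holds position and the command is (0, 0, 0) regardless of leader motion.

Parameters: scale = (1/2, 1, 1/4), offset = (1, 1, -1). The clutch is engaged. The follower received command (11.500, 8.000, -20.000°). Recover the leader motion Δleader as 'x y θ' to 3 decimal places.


axis x: (11.500 − 1) / (1/2) = 21.000
axis y: (8.000 − 1) / (1) = 7.000
axis θ: (-20.000 − -1) / (1/4) = -76.000

21.000 7.000 -76.000


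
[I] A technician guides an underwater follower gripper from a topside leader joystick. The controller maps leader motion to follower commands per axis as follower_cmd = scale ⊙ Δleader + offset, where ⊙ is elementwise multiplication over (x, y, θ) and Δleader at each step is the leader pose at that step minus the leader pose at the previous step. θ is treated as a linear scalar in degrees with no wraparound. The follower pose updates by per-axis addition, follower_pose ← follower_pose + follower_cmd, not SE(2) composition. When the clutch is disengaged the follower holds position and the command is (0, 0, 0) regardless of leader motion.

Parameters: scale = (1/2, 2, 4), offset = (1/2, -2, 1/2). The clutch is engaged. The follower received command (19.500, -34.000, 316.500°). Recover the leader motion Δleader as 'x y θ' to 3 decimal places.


38.000 -16.000 79.000

axis x: (19.500 − 1/2) / (1/2) = 38.000
axis y: (-34.000 − -2) / (2) = -16.000
axis θ: (316.500 − 1/2) / (4) = 79.000


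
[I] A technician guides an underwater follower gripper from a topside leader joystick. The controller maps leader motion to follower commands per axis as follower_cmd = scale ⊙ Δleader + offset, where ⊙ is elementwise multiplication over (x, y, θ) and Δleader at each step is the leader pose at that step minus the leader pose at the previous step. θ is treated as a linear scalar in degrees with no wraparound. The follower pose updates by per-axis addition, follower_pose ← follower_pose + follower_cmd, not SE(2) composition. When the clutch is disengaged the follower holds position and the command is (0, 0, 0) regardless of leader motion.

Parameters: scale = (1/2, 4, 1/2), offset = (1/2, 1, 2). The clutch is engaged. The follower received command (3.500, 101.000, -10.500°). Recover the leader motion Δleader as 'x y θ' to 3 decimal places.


axis x: (3.500 − 1/2) / (1/2) = 6.000
axis y: (101.000 − 1) / (4) = 25.000
axis θ: (-10.500 − 2) / (1/2) = -25.000

6.000 25.000 -25.000


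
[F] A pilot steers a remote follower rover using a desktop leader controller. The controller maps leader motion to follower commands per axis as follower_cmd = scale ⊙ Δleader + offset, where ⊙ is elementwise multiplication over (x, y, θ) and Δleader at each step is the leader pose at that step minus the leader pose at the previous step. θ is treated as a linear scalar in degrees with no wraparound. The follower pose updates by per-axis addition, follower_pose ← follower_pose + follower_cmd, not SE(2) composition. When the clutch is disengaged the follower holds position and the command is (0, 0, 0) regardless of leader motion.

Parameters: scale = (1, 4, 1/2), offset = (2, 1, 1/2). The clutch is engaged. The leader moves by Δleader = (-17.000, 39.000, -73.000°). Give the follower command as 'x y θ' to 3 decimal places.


axis x: 1·-17.000 + 2 = -15.000
axis y: 4·39.000 + 1 = 157.000
axis θ: 1/2·-73.000 + 1/2 = -36.000

-15.000 157.000 -36.000


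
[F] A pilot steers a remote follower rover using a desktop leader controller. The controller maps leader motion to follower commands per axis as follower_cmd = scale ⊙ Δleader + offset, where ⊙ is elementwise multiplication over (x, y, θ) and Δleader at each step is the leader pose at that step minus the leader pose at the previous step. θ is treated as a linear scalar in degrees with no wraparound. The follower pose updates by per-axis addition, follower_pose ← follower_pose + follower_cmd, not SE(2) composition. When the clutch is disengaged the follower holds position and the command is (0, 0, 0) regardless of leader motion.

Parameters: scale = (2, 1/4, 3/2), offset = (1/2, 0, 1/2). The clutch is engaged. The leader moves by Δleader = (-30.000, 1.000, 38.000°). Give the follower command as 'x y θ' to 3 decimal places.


axis x: 2·-30.000 + 1/2 = -59.500
axis y: 1/4·1.000 + 0 = 0.250
axis θ: 3/2·38.000 + 1/2 = 57.500

-59.500 0.250 57.500


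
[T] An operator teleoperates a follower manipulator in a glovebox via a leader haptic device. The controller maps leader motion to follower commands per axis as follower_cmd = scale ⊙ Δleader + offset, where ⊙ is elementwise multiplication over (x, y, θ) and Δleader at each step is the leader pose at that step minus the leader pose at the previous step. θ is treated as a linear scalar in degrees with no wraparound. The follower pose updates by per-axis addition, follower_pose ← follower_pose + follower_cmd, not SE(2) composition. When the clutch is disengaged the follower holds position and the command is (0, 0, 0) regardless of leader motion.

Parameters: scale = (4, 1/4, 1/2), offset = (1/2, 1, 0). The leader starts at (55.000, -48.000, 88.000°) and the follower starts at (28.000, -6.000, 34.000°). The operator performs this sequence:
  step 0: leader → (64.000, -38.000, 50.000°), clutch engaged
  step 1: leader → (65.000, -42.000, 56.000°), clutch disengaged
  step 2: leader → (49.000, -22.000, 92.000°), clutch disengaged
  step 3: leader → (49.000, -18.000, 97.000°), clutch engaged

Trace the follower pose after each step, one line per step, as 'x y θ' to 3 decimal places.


64.500 -2.500 15.000
64.500 -2.500 15.000
64.500 -2.500 15.000
65.000 -0.500 17.500

step 0: Δleader=(9.000, 10.000, -38.000°), engaged; cmd=(36.500, 3.500, -19.000°) → follower=(64.500, -2.500, 15.000°)
step 1: Δleader=(1.000, -4.000, 6.000°), disengaged; cmd=(0,0,0) → follower holds at (64.500, -2.500, 15.000°)
step 2: Δleader=(-16.000, 20.000, 36.000°), disengaged; cmd=(0,0,0) → follower holds at (64.500, -2.500, 15.000°)
step 3: Δleader=(0.000, 4.000, 5.000°), engaged; cmd=(0.500, 2.000, 2.500°) → follower=(65.000, -0.500, 17.500°)


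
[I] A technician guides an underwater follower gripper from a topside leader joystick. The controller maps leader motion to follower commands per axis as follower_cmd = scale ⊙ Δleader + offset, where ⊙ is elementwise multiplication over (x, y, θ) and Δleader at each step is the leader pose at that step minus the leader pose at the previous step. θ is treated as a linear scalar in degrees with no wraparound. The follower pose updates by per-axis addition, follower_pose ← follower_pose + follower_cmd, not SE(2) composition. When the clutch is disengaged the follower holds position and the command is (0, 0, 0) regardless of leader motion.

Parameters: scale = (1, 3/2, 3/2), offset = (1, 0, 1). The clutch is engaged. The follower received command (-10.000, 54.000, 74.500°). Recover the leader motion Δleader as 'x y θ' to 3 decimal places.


axis x: (-10.000 − 1) / (1) = -11.000
axis y: (54.000 − 0) / (3/2) = 36.000
axis θ: (74.500 − 1) / (3/2) = 49.000

-11.000 36.000 49.000


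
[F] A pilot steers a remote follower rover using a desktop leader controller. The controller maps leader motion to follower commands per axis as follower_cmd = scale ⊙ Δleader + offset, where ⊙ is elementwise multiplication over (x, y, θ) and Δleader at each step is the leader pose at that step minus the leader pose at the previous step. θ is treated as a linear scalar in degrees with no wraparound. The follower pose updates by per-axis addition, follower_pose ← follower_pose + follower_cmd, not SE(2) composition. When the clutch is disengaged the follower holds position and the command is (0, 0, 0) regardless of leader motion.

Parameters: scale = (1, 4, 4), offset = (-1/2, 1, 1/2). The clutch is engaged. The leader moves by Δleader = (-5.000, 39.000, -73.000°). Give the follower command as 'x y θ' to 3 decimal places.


-5.500 157.000 -291.500

axis x: 1·-5.000 + -1/2 = -5.500
axis y: 4·39.000 + 1 = 157.000
axis θ: 4·-73.000 + 1/2 = -291.500


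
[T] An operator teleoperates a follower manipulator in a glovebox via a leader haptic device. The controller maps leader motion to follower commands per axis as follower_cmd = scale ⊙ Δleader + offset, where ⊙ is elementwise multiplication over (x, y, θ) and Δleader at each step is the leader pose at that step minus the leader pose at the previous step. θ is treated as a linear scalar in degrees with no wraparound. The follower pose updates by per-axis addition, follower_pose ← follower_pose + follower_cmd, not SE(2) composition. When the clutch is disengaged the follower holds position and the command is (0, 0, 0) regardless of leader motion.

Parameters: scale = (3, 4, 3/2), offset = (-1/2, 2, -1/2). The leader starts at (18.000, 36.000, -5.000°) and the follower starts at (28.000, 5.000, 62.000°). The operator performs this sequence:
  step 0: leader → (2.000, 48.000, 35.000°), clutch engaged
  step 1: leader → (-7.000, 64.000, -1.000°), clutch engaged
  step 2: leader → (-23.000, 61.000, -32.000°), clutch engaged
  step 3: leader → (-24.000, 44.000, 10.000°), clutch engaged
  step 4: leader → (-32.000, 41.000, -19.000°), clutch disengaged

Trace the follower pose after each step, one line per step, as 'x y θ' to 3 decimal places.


step 0: Δleader=(-16.000, 12.000, 40.000°), engaged; cmd=(-48.500, 50.000, 59.500°) → follower=(-20.500, 55.000, 121.500°)
step 1: Δleader=(-9.000, 16.000, -36.000°), engaged; cmd=(-27.500, 66.000, -54.500°) → follower=(-48.000, 121.000, 67.000°)
step 2: Δleader=(-16.000, -3.000, -31.000°), engaged; cmd=(-48.500, -10.000, -47.000°) → follower=(-96.500, 111.000, 20.000°)
step 3: Δleader=(-1.000, -17.000, 42.000°), engaged; cmd=(-3.500, -66.000, 62.500°) → follower=(-100.000, 45.000, 82.500°)
step 4: Δleader=(-8.000, -3.000, -29.000°), disengaged; cmd=(0,0,0) → follower holds at (-100.000, 45.000, 82.500°)

-20.500 55.000 121.500
-48.000 121.000 67.000
-96.500 111.000 20.000
-100.000 45.000 82.500
-100.000 45.000 82.500


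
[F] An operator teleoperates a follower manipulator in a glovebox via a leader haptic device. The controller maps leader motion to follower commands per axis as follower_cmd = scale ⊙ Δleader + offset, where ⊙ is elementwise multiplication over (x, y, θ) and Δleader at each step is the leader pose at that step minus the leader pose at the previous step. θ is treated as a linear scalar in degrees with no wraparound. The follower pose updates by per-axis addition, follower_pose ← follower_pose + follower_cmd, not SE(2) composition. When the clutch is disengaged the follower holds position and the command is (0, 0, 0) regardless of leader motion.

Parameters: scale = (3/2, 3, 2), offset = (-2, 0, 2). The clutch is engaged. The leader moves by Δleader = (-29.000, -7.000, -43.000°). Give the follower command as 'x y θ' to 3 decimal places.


-45.500 -21.000 -84.000

axis x: 3/2·-29.000 + -2 = -45.500
axis y: 3·-7.000 + 0 = -21.000
axis θ: 2·-43.000 + 2 = -84.000


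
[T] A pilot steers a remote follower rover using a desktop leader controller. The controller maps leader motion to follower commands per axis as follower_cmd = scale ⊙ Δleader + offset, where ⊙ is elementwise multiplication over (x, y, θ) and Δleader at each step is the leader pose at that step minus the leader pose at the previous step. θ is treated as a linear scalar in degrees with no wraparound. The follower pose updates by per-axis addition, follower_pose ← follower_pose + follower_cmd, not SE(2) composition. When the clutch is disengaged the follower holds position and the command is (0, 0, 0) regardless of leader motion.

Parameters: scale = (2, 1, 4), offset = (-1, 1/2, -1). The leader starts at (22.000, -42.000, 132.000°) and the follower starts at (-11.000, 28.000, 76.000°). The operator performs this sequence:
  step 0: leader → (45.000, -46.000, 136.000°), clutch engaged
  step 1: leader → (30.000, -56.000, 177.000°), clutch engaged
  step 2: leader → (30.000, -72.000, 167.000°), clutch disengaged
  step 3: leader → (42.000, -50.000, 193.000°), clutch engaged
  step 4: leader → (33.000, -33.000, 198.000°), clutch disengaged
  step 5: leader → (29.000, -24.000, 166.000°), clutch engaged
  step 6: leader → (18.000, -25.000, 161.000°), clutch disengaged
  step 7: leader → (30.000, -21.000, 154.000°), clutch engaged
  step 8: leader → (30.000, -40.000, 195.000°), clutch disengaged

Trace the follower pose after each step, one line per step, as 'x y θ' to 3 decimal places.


34.000 24.500 91.000
3.000 15.000 254.000
3.000 15.000 254.000
26.000 37.500 357.000
26.000 37.500 357.000
17.000 47.000 228.000
17.000 47.000 228.000
40.000 51.500 199.000
40.000 51.500 199.000

step 0: Δleader=(23.000, -4.000, 4.000°), engaged; cmd=(45.000, -3.500, 15.000°) → follower=(34.000, 24.500, 91.000°)
step 1: Δleader=(-15.000, -10.000, 41.000°), engaged; cmd=(-31.000, -9.500, 163.000°) → follower=(3.000, 15.000, 254.000°)
step 2: Δleader=(0.000, -16.000, -10.000°), disengaged; cmd=(0,0,0) → follower holds at (3.000, 15.000, 254.000°)
step 3: Δleader=(12.000, 22.000, 26.000°), engaged; cmd=(23.000, 22.500, 103.000°) → follower=(26.000, 37.500, 357.000°)
step 4: Δleader=(-9.000, 17.000, 5.000°), disengaged; cmd=(0,0,0) → follower holds at (26.000, 37.500, 357.000°)
step 5: Δleader=(-4.000, 9.000, -32.000°), engaged; cmd=(-9.000, 9.500, -129.000°) → follower=(17.000, 47.000, 228.000°)
step 6: Δleader=(-11.000, -1.000, -5.000°), disengaged; cmd=(0,0,0) → follower holds at (17.000, 47.000, 228.000°)
step 7: Δleader=(12.000, 4.000, -7.000°), engaged; cmd=(23.000, 4.500, -29.000°) → follower=(40.000, 51.500, 199.000°)
step 8: Δleader=(0.000, -19.000, 41.000°), disengaged; cmd=(0,0,0) → follower holds at (40.000, 51.500, 199.000°)


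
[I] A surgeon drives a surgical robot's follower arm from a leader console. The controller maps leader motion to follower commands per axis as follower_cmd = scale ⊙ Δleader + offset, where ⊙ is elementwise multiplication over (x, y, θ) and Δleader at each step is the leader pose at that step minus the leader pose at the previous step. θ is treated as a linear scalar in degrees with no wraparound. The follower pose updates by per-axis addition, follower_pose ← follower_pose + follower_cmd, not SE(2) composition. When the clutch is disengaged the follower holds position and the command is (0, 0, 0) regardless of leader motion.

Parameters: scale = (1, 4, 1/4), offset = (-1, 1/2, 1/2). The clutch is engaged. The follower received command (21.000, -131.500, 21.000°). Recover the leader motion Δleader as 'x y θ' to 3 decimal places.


22.000 -33.000 82.000

axis x: (21.000 − -1) / (1) = 22.000
axis y: (-131.500 − 1/2) / (4) = -33.000
axis θ: (21.000 − 1/2) / (1/4) = 82.000


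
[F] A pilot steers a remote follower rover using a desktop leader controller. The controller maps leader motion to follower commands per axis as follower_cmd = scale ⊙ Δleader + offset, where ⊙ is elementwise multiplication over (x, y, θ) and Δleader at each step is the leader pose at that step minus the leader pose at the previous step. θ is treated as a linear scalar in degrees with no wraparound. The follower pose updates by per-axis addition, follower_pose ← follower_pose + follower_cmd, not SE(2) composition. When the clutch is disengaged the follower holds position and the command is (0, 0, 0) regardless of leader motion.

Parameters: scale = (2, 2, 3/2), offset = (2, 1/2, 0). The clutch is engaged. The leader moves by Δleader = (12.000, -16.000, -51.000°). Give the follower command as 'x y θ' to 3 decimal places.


axis x: 2·12.000 + 2 = 26.000
axis y: 2·-16.000 + 1/2 = -31.500
axis θ: 3/2·-51.000 + 0 = -76.500

26.000 -31.500 -76.500


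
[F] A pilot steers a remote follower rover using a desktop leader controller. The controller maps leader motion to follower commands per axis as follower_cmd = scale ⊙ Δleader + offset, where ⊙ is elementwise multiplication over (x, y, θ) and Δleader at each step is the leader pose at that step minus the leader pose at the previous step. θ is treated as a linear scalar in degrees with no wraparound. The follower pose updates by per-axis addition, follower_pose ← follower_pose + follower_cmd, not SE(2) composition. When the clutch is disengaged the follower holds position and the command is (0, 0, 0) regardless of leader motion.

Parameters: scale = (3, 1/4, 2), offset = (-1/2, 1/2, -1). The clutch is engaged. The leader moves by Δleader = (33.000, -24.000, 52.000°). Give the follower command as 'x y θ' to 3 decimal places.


axis x: 3·33.000 + -1/2 = 98.500
axis y: 1/4·-24.000 + 1/2 = -5.500
axis θ: 2·52.000 + -1 = 103.000

98.500 -5.500 103.000


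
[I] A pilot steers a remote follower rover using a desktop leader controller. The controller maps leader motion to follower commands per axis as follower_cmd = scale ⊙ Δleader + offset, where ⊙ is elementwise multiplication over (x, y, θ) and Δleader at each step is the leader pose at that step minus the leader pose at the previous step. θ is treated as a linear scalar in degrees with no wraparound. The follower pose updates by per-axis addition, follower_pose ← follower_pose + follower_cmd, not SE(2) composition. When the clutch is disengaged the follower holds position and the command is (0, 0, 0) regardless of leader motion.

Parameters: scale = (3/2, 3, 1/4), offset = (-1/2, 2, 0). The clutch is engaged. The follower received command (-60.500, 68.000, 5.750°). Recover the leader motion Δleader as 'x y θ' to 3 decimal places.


axis x: (-60.500 − -1/2) / (3/2) = -40.000
axis y: (68.000 − 2) / (3) = 22.000
axis θ: (5.750 − 0) / (1/4) = 23.000

-40.000 22.000 23.000


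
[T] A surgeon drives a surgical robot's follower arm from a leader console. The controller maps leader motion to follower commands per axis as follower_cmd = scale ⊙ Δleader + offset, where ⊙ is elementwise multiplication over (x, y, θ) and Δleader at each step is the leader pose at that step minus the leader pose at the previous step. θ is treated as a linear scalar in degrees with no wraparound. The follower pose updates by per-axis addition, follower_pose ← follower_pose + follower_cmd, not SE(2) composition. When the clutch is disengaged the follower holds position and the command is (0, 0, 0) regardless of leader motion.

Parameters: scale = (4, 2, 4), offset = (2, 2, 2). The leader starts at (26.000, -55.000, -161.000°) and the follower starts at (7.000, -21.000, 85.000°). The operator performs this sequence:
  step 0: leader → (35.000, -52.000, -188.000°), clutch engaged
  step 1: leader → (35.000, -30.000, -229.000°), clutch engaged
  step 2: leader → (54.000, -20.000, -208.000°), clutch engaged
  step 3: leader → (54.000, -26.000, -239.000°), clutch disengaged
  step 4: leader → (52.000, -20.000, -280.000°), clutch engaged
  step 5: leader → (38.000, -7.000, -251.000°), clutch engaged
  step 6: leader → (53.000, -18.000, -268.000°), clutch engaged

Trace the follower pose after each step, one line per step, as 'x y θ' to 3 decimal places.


45.000 -13.000 -21.000
47.000 33.000 -183.000
125.000 55.000 -97.000
125.000 55.000 -97.000
119.000 69.000 -259.000
65.000 97.000 -141.000
127.000 77.000 -207.000

step 0: Δleader=(9.000, 3.000, -27.000°), engaged; cmd=(38.000, 8.000, -106.000°) → follower=(45.000, -13.000, -21.000°)
step 1: Δleader=(0.000, 22.000, -41.000°), engaged; cmd=(2.000, 46.000, -162.000°) → follower=(47.000, 33.000, -183.000°)
step 2: Δleader=(19.000, 10.000, 21.000°), engaged; cmd=(78.000, 22.000, 86.000°) → follower=(125.000, 55.000, -97.000°)
step 3: Δleader=(0.000, -6.000, -31.000°), disengaged; cmd=(0,0,0) → follower holds at (125.000, 55.000, -97.000°)
step 4: Δleader=(-2.000, 6.000, -41.000°), engaged; cmd=(-6.000, 14.000, -162.000°) → follower=(119.000, 69.000, -259.000°)
step 5: Δleader=(-14.000, 13.000, 29.000°), engaged; cmd=(-54.000, 28.000, 118.000°) → follower=(65.000, 97.000, -141.000°)
step 6: Δleader=(15.000, -11.000, -17.000°), engaged; cmd=(62.000, -20.000, -66.000°) → follower=(127.000, 77.000, -207.000°)


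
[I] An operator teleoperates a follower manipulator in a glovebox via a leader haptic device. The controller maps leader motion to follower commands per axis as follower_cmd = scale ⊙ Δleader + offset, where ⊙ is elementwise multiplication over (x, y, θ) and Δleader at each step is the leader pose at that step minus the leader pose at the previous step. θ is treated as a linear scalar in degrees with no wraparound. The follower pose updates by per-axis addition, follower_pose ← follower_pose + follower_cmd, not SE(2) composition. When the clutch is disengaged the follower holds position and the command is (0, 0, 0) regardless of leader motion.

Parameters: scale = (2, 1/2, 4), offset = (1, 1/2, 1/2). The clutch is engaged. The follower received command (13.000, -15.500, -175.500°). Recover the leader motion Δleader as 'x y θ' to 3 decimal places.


axis x: (13.000 − 1) / (2) = 6.000
axis y: (-15.500 − 1/2) / (1/2) = -32.000
axis θ: (-175.500 − 1/2) / (4) = -44.000

6.000 -32.000 -44.000


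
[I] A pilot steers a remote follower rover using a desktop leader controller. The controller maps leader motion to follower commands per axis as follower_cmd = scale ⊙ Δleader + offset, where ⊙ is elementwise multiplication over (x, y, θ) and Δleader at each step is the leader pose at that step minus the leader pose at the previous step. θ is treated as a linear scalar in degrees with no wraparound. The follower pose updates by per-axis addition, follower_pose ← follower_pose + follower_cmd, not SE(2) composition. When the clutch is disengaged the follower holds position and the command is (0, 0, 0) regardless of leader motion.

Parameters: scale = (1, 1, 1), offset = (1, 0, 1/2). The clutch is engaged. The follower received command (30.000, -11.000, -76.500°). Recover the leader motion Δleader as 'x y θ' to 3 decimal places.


axis x: (30.000 − 1) / (1) = 29.000
axis y: (-11.000 − 0) / (1) = -11.000
axis θ: (-76.500 − 1/2) / (1) = -77.000

29.000 -11.000 -77.000


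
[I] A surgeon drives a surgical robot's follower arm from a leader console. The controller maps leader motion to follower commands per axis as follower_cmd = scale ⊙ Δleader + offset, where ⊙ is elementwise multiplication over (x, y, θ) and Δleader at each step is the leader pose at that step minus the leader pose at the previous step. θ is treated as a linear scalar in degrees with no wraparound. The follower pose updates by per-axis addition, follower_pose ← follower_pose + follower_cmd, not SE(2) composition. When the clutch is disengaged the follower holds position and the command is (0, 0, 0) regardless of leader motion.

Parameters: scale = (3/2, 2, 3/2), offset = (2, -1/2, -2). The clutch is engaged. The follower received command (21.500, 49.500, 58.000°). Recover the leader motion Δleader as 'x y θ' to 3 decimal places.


axis x: (21.500 − 2) / (3/2) = 13.000
axis y: (49.500 − -1/2) / (2) = 25.000
axis θ: (58.000 − -2) / (3/2) = 40.000

13.000 25.000 40.000


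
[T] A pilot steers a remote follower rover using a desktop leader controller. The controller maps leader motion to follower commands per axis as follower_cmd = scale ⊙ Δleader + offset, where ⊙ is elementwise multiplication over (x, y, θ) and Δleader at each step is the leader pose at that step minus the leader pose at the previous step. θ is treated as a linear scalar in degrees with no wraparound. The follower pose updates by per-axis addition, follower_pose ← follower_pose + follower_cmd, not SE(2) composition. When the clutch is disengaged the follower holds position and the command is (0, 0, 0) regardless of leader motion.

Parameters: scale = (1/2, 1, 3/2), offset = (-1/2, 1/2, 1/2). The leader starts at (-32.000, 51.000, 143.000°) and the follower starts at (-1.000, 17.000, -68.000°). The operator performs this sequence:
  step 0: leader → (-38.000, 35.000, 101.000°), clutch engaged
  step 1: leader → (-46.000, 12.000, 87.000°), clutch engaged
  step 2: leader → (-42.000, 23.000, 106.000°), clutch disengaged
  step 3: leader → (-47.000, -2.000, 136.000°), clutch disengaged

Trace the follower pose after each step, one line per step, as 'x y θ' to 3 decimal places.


-4.500 1.500 -130.500
-9.000 -21.000 -151.000
-9.000 -21.000 -151.000
-9.000 -21.000 -151.000

step 0: Δleader=(-6.000, -16.000, -42.000°), engaged; cmd=(-3.500, -15.500, -62.500°) → follower=(-4.500, 1.500, -130.500°)
step 1: Δleader=(-8.000, -23.000, -14.000°), engaged; cmd=(-4.500, -22.500, -20.500°) → follower=(-9.000, -21.000, -151.000°)
step 2: Δleader=(4.000, 11.000, 19.000°), disengaged; cmd=(0,0,0) → follower holds at (-9.000, -21.000, -151.000°)
step 3: Δleader=(-5.000, -25.000, 30.000°), disengaged; cmd=(0,0,0) → follower holds at (-9.000, -21.000, -151.000°)


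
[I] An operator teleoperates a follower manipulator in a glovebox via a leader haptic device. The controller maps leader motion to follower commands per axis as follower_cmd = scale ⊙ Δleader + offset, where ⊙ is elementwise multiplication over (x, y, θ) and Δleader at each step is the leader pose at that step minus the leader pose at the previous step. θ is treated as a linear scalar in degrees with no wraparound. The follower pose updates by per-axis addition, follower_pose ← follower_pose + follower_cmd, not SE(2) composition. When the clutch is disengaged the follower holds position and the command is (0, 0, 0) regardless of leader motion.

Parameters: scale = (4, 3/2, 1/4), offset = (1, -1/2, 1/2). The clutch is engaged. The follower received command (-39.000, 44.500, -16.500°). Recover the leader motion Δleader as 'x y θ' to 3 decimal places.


axis x: (-39.000 − 1) / (4) = -10.000
axis y: (44.500 − -1/2) / (3/2) = 30.000
axis θ: (-16.500 − 1/2) / (1/4) = -68.000

-10.000 30.000 -68.000


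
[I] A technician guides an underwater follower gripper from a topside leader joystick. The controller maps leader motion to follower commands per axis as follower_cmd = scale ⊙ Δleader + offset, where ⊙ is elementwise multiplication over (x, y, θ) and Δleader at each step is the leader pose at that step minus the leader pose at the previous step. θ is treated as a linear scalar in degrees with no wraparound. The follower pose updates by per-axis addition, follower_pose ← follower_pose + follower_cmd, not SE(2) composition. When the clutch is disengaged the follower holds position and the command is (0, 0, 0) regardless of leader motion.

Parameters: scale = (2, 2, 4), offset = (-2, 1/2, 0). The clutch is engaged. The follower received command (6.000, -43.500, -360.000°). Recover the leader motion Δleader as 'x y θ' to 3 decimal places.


axis x: (6.000 − -2) / (2) = 4.000
axis y: (-43.500 − 1/2) / (2) = -22.000
axis θ: (-360.000 − 0) / (4) = -90.000

4.000 -22.000 -90.000


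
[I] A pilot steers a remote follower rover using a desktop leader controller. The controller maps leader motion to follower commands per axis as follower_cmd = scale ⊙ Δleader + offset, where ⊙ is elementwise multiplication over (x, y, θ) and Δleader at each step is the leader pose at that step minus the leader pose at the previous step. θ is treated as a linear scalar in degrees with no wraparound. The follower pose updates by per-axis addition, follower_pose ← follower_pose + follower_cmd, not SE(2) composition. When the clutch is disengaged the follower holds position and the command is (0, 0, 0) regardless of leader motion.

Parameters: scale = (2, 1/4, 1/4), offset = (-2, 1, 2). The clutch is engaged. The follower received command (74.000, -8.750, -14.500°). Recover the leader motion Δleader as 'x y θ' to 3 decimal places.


axis x: (74.000 − -2) / (2) = 38.000
axis y: (-8.750 − 1) / (1/4) = -39.000
axis θ: (-14.500 − 2) / (1/4) = -66.000

38.000 -39.000 -66.000
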